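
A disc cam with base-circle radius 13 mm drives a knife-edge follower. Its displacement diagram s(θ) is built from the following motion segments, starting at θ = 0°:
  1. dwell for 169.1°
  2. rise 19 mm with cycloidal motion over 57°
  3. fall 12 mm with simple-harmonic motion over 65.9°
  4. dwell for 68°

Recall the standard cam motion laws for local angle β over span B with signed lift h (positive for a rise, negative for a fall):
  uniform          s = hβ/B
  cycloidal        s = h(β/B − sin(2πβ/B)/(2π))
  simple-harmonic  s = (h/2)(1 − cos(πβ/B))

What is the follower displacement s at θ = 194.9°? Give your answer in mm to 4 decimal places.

seg 1 [0°–169.1°] dwell: s stays 0.0000
seg 2 [169.1°–226.1°] cycloidal, h=19: θ=194.9° here. β=25.8, B=57. 19·(0.4526 − sin(2π·0.4526)/(2π)) = 7.7132 → s = 7.7132

7.7132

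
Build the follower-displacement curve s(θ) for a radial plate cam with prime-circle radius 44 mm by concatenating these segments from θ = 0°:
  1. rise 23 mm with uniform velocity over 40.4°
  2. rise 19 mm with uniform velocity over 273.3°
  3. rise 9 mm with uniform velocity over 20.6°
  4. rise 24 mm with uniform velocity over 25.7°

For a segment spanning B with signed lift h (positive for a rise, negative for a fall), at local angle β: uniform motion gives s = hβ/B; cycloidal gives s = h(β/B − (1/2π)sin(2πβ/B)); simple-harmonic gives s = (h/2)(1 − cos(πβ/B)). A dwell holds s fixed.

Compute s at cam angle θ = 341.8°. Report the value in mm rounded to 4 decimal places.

seg 1 [0°–40.4°] uniform, h=23: full span → s += 23 → s = 23.0000
seg 2 [40.4°–313.7°] uniform, h=19: full span → s += 19 → s = 42.0000
seg 3 [313.7°–334.3°] uniform, h=9: full span → s += 9 → s = 51.0000
seg 4 [334.3°–360°] uniform, h=24: θ=341.8° here. β=7.5, B=25.7. 24·7.5/25.7 = 7.0039 → s = 58.0039

58.0039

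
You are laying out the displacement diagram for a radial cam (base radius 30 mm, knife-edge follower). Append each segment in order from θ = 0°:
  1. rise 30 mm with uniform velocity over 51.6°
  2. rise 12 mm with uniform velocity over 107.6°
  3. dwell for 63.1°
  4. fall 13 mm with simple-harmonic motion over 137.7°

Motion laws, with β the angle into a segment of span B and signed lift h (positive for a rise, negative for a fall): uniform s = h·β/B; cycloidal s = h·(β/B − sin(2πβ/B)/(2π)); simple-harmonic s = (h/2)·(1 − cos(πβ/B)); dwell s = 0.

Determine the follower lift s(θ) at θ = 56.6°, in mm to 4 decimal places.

seg 1 [0°–51.6°] uniform, h=30: full span → s += 30 → s = 30.0000
seg 2 [51.6°–159.2°] uniform, h=12: θ=56.6° here. β=5, B=107.6. 12·5/107.6 = 0.5576 → s = 30.5576

30.5576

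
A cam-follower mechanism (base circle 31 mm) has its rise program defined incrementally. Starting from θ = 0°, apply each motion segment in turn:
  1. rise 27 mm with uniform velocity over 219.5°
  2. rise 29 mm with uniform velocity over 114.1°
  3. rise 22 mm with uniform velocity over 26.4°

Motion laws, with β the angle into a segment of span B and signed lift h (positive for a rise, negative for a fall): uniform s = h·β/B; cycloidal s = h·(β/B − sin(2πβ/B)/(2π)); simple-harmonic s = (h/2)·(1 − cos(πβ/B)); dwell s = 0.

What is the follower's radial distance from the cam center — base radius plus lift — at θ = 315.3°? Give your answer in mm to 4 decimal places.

seg 1 [0°–219.5°] uniform, h=27: full span → s += 27 → s = 27.0000
seg 2 [219.5°–333.6°] uniform, h=29: θ=315.3° here. β=95.8, B=114.1. 29·95.8/114.1 = 24.3488 → s = 51.3488
radial distance = base radius + s = 31 + 51.3488 = 82.3488

82.3488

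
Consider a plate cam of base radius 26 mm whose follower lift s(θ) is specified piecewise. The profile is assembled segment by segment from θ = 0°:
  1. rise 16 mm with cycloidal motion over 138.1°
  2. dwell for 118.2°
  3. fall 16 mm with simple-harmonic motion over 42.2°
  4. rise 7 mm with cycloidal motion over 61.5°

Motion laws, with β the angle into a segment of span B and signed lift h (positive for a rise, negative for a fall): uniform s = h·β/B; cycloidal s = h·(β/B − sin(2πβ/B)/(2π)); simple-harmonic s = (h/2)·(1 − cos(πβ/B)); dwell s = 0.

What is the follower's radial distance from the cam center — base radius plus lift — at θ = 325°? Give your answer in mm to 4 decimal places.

seg 1 [0°–138.1°] cycloidal, h=16: full span → s += 16 → s = 16.0000
seg 2 [138.1°–256.3°] dwell: s stays 16.0000
seg 3 [256.3°–298.5°] simple-harmonic, h=-16: full span → s += -16 → s = 0.0000
seg 4 [298.5°–360°] cycloidal, h=7: θ=325° here. β=26.5, B=61.5. 7·(0.4309 − sin(2π·0.4309)/(2π)) = 2.5476 → s = 2.5476
radial distance = base radius + s = 26 + 2.5476 = 28.5476

28.5476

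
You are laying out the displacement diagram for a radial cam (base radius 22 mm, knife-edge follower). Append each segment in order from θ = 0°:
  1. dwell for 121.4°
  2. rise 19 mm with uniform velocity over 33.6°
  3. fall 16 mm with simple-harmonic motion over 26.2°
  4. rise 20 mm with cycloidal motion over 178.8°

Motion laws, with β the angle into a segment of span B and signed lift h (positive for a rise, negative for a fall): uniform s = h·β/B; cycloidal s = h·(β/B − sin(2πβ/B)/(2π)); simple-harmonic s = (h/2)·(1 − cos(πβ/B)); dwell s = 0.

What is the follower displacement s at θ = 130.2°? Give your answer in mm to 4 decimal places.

seg 1 [0°–121.4°] dwell: s stays 0.0000
seg 2 [121.4°–155°] uniform, h=19: θ=130.2° here. β=8.8, B=33.6. 19·8.8/33.6 = 4.9762 → s = 4.9762

4.9762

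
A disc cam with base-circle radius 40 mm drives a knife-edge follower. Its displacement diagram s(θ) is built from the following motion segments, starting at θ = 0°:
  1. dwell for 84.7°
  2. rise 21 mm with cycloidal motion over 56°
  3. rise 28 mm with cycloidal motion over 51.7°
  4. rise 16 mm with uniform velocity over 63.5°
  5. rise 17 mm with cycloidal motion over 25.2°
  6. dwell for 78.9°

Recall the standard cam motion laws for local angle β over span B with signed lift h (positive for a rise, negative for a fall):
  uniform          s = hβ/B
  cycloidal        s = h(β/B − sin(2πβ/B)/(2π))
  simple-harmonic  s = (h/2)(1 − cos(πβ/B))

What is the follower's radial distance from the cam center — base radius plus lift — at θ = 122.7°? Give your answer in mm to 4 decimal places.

seg 1 [0°–84.7°] dwell: s stays 0.0000
seg 2 [84.7°–140.7°] cycloidal, h=21: θ=122.7° here. β=38, B=56. 21·(0.6786 − sin(2π·0.6786)/(2π)) = 17.2613 → s = 17.2613
radial distance = base radius + s = 40 + 17.2613 = 57.2613

57.2613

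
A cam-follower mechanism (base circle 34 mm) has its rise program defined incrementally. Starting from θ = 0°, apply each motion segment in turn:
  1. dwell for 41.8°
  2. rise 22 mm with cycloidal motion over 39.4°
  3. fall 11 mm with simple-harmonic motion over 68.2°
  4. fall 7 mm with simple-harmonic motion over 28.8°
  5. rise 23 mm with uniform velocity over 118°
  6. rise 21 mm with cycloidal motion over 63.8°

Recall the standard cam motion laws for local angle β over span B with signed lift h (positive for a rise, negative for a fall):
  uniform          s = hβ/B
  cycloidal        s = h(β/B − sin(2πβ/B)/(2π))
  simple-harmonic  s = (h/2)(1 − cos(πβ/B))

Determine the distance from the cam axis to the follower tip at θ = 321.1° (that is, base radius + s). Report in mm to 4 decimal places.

seg 1 [0°–41.8°] dwell: s stays 0.0000
seg 2 [41.8°–81.2°] cycloidal, h=22: full span → s += 22 → s = 22.0000
seg 3 [81.2°–149.4°] simple-harmonic, h=-11: full span → s += -11 → s = 11.0000
seg 4 [149.4°–178.2°] simple-harmonic, h=-7: full span → s += -7 → s = 4.0000
seg 5 [178.2°–296.2°] uniform, h=23: full span → s += 23 → s = 27.0000
seg 6 [296.2°–360°] cycloidal, h=21: θ=321.1° here. β=24.9, B=63.8. 21·(0.3903 − sin(2π·0.3903)/(2π)) = 6.0701 → s = 33.0701
radial distance = base radius + s = 34 + 33.0701 = 67.0701

67.0701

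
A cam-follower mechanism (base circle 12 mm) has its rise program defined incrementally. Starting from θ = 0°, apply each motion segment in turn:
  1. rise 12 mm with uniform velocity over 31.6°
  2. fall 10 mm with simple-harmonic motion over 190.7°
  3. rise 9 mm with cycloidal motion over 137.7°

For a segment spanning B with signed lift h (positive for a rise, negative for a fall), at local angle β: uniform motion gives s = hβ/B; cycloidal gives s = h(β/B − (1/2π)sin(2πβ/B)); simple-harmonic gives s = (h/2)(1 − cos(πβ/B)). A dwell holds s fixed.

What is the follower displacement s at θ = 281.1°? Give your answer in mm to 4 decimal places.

seg 1 [0°–31.6°] uniform, h=12: full span → s += 12 → s = 12.0000
seg 2 [31.6°–222.3°] simple-harmonic, h=-10: full span → s += -10 → s = 2.0000
seg 3 [222.3°–360°] cycloidal, h=9: θ=281.1° here. β=58.8, B=137.7. 9·(0.4270 − sin(2π·0.4270)/(2π)) = 3.2091 → s = 5.2091

5.2091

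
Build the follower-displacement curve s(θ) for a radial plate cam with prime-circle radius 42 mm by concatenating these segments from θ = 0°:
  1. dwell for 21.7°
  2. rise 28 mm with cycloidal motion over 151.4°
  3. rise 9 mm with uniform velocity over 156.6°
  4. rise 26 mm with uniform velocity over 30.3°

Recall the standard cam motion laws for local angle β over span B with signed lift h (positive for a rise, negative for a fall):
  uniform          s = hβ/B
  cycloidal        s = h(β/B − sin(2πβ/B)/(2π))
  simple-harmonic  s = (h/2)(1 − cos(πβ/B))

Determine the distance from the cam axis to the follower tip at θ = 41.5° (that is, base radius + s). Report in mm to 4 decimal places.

seg 1 [0°–21.7°] dwell: s stays 0.0000
seg 2 [21.7°–173.1°] cycloidal, h=28: θ=41.5° here. β=19.8, B=151.4. 28·(0.1308 − sin(2π·0.1308)/(2π)) = 0.3984 → s = 0.3984
radial distance = base radius + s = 42 + 0.3984 = 42.3984

42.3984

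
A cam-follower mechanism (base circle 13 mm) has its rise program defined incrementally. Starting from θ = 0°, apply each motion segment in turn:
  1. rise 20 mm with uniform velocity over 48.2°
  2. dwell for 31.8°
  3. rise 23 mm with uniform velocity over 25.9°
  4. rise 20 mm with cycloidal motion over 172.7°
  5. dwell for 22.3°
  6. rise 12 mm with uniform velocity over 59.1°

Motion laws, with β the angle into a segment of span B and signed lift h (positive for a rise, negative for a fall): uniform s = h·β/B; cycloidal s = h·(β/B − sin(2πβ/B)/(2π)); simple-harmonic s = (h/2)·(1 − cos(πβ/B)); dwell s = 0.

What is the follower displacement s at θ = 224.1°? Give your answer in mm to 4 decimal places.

seg 1 [0°–48.2°] uniform, h=20: full span → s += 20 → s = 20.0000
seg 2 [48.2°–80°] dwell: s stays 20.0000
seg 3 [80°–105.9°] uniform, h=23: full span → s += 23 → s = 43.0000
seg 4 [105.9°–278.6°] cycloidal, h=20: θ=224.1° here. β=118.2, B=172.7. 20·(0.6844 − sin(2π·0.6844)/(2π)) = 16.6052 → s = 59.6052

59.6052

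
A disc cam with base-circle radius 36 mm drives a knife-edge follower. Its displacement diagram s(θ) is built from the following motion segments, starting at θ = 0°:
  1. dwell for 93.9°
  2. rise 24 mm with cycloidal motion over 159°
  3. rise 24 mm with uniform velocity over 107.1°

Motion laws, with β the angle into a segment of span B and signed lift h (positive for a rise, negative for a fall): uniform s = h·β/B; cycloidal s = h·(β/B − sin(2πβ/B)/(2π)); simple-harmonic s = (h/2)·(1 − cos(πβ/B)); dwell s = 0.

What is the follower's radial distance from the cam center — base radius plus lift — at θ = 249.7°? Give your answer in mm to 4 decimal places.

seg 1 [0°–93.9°] dwell: s stays 0.0000
seg 2 [93.9°–252.9°] cycloidal, h=24: θ=249.7° here. β=155.8, B=159. 24·(0.9799 − sin(2π·0.9799)/(2π)) = 23.9987 → s = 23.9987
radial distance = base radius + s = 36 + 23.9987 = 59.9987

59.9987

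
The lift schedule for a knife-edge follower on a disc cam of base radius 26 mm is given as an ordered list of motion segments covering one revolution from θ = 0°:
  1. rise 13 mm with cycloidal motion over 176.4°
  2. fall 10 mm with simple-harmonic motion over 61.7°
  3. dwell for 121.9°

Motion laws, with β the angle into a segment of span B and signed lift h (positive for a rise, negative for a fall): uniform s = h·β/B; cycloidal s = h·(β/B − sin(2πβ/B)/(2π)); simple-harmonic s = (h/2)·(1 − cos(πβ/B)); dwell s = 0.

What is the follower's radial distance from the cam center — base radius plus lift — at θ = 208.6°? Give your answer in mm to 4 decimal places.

seg 1 [0°–176.4°] cycloidal, h=13: full span → s += 13 → s = 13.0000
seg 2 [176.4°–238.1°] simple-harmonic, h=-10: θ=208.6° here. β=32.2, B=61.7. -10/2·(1 − cos(π·0.5219)) = -5.3434 → s = 7.6566
radial distance = base radius + s = 26 + 7.6566 = 33.6566

33.6566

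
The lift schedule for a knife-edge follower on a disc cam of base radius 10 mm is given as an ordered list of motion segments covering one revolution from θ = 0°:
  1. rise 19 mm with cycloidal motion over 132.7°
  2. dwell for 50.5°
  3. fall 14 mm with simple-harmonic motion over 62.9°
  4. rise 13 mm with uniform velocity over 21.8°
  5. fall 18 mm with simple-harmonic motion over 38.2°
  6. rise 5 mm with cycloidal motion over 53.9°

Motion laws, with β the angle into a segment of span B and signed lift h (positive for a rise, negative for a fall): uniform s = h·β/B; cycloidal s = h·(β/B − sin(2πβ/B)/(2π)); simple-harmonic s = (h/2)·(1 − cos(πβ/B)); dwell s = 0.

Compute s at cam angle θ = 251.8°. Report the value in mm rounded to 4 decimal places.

seg 1 [0°–132.7°] cycloidal, h=19: full span → s += 19 → s = 19.0000
seg 2 [132.7°–183.2°] dwell: s stays 19.0000
seg 3 [183.2°–246.1°] simple-harmonic, h=-14: full span → s += -14 → s = 5.0000
seg 4 [246.1°–267.9°] uniform, h=13: θ=251.8° here. β=5.7, B=21.8. 13·5.7/21.8 = 3.3991 → s = 8.3991

8.3991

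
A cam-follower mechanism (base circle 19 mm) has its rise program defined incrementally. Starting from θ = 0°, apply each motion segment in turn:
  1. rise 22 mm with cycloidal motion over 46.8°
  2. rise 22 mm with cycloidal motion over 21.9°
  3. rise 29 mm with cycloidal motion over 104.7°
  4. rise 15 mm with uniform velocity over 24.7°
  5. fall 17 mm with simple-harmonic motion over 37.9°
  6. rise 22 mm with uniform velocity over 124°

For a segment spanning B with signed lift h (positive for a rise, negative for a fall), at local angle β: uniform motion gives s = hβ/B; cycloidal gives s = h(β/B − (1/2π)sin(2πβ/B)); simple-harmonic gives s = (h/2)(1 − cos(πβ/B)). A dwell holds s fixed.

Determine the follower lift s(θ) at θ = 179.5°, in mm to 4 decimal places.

seg 1 [0°–46.8°] cycloidal, h=22: full span → s += 22 → s = 22.0000
seg 2 [46.8°–68.7°] cycloidal, h=22: full span → s += 22 → s = 44.0000
seg 3 [68.7°–173.4°] cycloidal, h=29: full span → s += 29 → s = 73.0000
seg 4 [173.4°–198.1°] uniform, h=15: θ=179.5° here. β=6.1, B=24.7. 15·6.1/24.7 = 3.7045 → s = 76.7045

76.7045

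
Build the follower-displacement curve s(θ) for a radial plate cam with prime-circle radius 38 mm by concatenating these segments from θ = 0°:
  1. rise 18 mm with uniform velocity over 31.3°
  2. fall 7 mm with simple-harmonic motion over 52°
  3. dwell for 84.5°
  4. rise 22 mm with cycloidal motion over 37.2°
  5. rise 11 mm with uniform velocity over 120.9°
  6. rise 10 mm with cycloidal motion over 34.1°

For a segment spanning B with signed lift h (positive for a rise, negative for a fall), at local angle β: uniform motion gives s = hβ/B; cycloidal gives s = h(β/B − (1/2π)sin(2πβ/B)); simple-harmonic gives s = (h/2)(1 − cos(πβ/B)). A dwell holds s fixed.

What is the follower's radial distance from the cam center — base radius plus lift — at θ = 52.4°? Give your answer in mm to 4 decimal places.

seg 1 [0°–31.3°] uniform, h=18: full span → s += 18 → s = 18.0000
seg 2 [31.3°–83.3°] simple-harmonic, h=-7: θ=52.4° here. β=21.1, B=52. -7/2·(1 − cos(π·0.4058)) = -2.4789 → s = 15.5211
radial distance = base radius + s = 38 + 15.5211 = 53.5211

53.5211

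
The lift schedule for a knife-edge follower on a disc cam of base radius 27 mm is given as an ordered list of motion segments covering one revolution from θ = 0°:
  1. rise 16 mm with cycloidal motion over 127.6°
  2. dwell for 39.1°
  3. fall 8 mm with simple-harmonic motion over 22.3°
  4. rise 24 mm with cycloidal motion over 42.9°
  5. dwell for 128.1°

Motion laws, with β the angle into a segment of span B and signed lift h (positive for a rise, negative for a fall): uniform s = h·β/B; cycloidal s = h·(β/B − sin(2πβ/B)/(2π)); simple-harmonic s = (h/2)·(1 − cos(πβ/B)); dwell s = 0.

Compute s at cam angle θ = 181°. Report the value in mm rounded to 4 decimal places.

seg 1 [0°–127.6°] cycloidal, h=16: full span → s += 16 → s = 16.0000
seg 2 [127.6°–166.7°] dwell: s stays 16.0000
seg 3 [166.7°–189°] simple-harmonic, h=-8: θ=181° here. β=14.3, B=22.3. -8/2·(1 − cos(π·0.6413)) = -5.7174 → s = 10.2826

10.2826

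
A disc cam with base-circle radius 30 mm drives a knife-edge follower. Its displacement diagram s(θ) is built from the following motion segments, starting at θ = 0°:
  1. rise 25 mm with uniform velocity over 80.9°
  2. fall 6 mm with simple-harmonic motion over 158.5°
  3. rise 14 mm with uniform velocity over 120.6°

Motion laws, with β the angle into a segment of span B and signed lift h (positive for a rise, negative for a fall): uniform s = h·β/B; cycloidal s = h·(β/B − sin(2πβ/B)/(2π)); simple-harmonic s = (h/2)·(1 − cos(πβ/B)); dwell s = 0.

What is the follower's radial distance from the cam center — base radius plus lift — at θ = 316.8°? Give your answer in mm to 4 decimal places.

seg 1 [0°–80.9°] uniform, h=25: full span → s += 25 → s = 25.0000
seg 2 [80.9°–239.4°] simple-harmonic, h=-6: full span → s += -6 → s = 19.0000
seg 3 [239.4°–360°] uniform, h=14: θ=316.8° here. β=77.4, B=120.6. 14·77.4/120.6 = 8.9851 → s = 27.9851
radial distance = base radius + s = 30 + 27.9851 = 57.9851

57.9851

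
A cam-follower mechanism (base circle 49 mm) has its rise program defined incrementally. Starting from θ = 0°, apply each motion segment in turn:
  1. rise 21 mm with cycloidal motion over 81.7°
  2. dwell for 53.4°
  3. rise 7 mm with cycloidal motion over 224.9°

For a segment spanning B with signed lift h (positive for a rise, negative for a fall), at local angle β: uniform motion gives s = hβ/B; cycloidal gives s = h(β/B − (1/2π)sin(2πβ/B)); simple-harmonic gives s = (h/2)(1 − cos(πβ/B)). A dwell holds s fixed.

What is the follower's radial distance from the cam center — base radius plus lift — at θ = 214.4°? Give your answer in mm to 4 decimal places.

seg 1 [0°–81.7°] cycloidal, h=21: full span → s += 21 → s = 21.0000
seg 2 [81.7°–135.1°] dwell: s stays 21.0000
seg 3 [135.1°–360°] cycloidal, h=7: θ=214.4° here. β=79.3, B=224.9. 7·(0.3526 − sin(2π·0.3526)/(2π)) = 1.5777 → s = 22.5777
radial distance = base radius + s = 49 + 22.5777 = 71.5777

71.5777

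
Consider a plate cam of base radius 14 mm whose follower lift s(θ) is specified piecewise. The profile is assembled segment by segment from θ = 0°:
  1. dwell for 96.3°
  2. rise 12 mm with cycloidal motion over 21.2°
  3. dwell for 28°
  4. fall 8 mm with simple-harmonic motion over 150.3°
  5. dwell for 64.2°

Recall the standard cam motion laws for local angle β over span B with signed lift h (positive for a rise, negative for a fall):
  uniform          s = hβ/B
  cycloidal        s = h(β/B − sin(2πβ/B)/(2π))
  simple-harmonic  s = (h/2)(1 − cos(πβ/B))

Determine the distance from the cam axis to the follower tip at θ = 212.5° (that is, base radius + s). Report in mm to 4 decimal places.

seg 1 [0°–96.3°] dwell: s stays 0.0000
seg 2 [96.3°–117.5°] cycloidal, h=12: full span → s += 12 → s = 12.0000
seg 3 [117.5°–145.5°] dwell: s stays 12.0000
seg 4 [145.5°–295.8°] simple-harmonic, h=-8: θ=212.5° here. β=67, B=150.3. -8/2·(1 − cos(π·0.4458)) = -3.3219 → s = 8.6781
radial distance = base radius + s = 14 + 8.6781 = 22.6781

22.6781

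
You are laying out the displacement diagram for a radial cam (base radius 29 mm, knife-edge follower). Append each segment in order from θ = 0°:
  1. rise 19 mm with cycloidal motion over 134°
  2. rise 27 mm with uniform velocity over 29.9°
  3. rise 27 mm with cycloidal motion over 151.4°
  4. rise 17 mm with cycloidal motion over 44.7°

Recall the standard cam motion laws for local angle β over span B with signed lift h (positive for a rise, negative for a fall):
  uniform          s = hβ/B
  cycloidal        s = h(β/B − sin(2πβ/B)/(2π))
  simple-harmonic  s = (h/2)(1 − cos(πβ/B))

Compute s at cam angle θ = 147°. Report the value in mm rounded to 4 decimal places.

seg 1 [0°–134°] cycloidal, h=19: full span → s += 19 → s = 19.0000
seg 2 [134°–163.9°] uniform, h=27: θ=147° here. β=13, B=29.9. 27·13/29.9 = 11.7391 → s = 30.7391

30.7391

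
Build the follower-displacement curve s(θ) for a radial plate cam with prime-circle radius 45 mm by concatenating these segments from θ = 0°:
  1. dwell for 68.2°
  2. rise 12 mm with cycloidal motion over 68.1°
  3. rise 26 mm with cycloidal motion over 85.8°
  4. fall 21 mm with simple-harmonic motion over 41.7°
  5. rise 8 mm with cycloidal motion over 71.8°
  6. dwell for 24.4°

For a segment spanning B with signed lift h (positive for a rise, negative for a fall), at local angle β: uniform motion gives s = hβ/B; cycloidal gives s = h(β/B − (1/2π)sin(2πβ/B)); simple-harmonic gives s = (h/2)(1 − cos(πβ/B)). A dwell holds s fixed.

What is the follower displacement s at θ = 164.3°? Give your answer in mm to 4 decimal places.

seg 1 [0°–68.2°] dwell: s stays 0.0000
seg 2 [68.2°–136.3°] cycloidal, h=12: full span → s += 12 → s = 12.0000
seg 3 [136.3°–222.1°] cycloidal, h=26: θ=164.3° here. β=28, B=85.8. 26·(0.3263 − sin(2π·0.3263)/(2π)) = 4.8138 → s = 16.8138

16.8138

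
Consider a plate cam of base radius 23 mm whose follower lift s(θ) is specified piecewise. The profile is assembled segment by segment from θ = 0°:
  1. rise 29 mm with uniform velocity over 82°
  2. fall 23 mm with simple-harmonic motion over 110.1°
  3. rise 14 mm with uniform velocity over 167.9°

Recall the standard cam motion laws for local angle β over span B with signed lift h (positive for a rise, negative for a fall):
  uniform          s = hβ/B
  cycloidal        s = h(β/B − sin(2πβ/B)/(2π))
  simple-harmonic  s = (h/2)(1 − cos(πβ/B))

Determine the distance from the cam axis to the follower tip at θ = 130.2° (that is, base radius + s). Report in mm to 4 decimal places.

seg 1 [0°–82°] uniform, h=29: full span → s += 29 → s = 29.0000
seg 2 [82°–192.1°] simple-harmonic, h=-23: θ=130.2° here. β=48.2, B=110.1. -23/2·(1 − cos(π·0.4378)) = -9.2665 → s = 19.7335
radial distance = base radius + s = 23 + 19.7335 = 42.7335

42.7335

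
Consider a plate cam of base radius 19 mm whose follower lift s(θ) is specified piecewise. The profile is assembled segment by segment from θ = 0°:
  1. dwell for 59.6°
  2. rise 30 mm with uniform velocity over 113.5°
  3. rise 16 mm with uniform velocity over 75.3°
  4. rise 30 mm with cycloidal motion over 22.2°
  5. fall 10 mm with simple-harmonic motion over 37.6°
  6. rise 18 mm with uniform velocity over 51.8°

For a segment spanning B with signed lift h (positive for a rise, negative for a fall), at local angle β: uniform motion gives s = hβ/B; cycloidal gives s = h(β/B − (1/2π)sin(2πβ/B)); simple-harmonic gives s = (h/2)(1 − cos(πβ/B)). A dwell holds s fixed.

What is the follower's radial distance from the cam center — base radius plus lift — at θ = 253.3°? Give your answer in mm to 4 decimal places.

seg 1 [0°–59.6°] dwell: s stays 0.0000
seg 2 [59.6°–173.1°] uniform, h=30: full span → s += 30 → s = 30.0000
seg 3 [173.1°–248.4°] uniform, h=16: full span → s += 16 → s = 46.0000
seg 4 [248.4°–270.6°] cycloidal, h=30: θ=253.3° here. β=4.9, B=22.2. 30·(0.2207 − sin(2π·0.2207)/(2π)) = 1.9275 → s = 47.9275
radial distance = base radius + s = 19 + 47.9275 = 66.9275

66.9275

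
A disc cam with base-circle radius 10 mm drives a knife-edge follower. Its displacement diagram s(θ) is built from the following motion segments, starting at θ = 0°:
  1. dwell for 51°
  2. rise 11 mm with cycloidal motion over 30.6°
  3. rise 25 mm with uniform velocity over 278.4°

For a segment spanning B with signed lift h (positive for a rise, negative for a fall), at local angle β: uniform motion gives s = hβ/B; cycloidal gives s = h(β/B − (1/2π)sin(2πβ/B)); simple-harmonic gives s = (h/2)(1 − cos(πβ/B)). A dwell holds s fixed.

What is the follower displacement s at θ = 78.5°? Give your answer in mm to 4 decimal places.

seg 1 [0°–51°] dwell: s stays 0.0000
seg 2 [51°–81.6°] cycloidal, h=11: θ=78.5° here. β=27.5, B=30.6. 11·(0.8987 − sin(2π·0.8987)/(2π)) = 10.9263 → s = 10.9263

10.9263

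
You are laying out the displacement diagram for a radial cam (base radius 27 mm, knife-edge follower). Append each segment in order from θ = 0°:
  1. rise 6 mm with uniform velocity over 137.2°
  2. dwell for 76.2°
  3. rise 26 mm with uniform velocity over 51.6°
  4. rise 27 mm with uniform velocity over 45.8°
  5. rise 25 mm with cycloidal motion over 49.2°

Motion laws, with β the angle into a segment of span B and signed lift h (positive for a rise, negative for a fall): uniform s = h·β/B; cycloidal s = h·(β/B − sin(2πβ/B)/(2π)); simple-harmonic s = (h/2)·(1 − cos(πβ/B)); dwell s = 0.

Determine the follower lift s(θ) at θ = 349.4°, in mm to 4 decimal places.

seg 1 [0°–137.2°] uniform, h=6: full span → s += 6 → s = 6.0000
seg 2 [137.2°–213.4°] dwell: s stays 6.0000
seg 3 [213.4°–265°] uniform, h=26: full span → s += 26 → s = 32.0000
seg 4 [265°–310.8°] uniform, h=27: full span → s += 27 → s = 59.0000
seg 5 [310.8°–360°] cycloidal, h=25: θ=349.4° here. β=38.6, B=49.2. 25·(0.7846 − sin(2π·0.7846)/(2π)) = 23.4993 → s = 82.4993

82.4993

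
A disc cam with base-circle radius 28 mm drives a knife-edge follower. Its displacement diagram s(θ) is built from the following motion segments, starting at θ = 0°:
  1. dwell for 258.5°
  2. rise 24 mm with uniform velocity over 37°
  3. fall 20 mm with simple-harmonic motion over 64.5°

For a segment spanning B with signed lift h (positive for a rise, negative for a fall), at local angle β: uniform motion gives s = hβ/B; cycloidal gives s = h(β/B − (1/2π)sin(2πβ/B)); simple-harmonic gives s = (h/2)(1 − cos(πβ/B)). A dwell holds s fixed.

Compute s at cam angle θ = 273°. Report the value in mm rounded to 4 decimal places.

seg 1 [0°–258.5°] dwell: s stays 0.0000
seg 2 [258.5°–295.5°] uniform, h=24: θ=273° here. β=14.5, B=37. 24·14.5/37 = 9.4054 → s = 9.4054

9.4054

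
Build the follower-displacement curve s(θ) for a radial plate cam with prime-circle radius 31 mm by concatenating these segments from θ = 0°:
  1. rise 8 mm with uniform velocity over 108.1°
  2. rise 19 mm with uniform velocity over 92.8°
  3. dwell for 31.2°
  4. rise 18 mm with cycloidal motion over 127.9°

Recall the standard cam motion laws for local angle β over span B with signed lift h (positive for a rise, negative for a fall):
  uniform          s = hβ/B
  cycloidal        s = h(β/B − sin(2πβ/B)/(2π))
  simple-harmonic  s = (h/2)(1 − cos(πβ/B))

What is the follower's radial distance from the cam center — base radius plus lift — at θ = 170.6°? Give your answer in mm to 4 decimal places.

seg 1 [0°–108.1°] uniform, h=8: full span → s += 8 → s = 8.0000
seg 2 [108.1°–200.9°] uniform, h=19: θ=170.6° here. β=62.5, B=92.8. 19·62.5/92.8 = 12.7963 → s = 20.7963
radial distance = base radius + s = 31 + 20.7963 = 51.7963

51.7963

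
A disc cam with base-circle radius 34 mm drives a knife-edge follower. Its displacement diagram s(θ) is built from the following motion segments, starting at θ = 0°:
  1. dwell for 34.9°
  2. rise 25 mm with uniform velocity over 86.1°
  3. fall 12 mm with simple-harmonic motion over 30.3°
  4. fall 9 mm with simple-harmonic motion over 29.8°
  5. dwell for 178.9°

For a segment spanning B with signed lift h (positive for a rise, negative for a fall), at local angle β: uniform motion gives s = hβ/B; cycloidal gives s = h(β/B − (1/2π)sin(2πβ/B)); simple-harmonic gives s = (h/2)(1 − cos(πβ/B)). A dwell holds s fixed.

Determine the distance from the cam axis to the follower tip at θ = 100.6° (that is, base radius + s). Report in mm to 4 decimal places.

seg 1 [0°–34.9°] dwell: s stays 0.0000
seg 2 [34.9°–121°] uniform, h=25: θ=100.6° here. β=65.7, B=86.1. 25·65.7/86.1 = 19.0767 → s = 19.0767
radial distance = base radius + s = 34 + 19.0767 = 53.0767

53.0767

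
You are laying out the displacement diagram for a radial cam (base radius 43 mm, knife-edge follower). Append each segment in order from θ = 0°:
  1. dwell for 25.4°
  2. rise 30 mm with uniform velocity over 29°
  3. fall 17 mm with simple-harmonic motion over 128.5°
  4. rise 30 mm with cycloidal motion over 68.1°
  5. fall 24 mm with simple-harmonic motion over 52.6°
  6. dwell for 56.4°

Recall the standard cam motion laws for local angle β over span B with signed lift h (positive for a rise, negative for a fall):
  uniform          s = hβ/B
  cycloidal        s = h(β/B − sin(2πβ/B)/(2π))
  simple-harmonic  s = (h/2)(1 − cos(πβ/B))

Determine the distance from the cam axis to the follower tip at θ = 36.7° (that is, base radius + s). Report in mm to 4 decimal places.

seg 1 [0°–25.4°] dwell: s stays 0.0000
seg 2 [25.4°–54.4°] uniform, h=30: θ=36.7° here. β=11.3, B=29. 30·11.3/29 = 11.6897 → s = 11.6897
radial distance = base radius + s = 43 + 11.6897 = 54.6897

54.6897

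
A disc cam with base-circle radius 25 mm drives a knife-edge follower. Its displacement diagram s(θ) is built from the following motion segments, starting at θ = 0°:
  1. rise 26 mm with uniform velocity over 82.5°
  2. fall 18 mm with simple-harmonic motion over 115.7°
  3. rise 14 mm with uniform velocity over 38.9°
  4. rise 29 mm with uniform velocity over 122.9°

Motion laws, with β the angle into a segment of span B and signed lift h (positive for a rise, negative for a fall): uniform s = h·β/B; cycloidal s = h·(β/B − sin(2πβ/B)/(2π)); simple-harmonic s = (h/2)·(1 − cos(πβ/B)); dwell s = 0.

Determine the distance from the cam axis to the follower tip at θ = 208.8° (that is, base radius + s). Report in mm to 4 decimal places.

seg 1 [0°–82.5°] uniform, h=26: full span → s += 26 → s = 26.0000
seg 2 [82.5°–198.2°] simple-harmonic, h=-18: full span → s += -18 → s = 8.0000
seg 3 [198.2°–237.1°] uniform, h=14: θ=208.8° here. β=10.6, B=38.9. 14·10.6/38.9 = 3.8149 → s = 11.8149
radial distance = base radius + s = 25 + 11.8149 = 36.8149

36.8149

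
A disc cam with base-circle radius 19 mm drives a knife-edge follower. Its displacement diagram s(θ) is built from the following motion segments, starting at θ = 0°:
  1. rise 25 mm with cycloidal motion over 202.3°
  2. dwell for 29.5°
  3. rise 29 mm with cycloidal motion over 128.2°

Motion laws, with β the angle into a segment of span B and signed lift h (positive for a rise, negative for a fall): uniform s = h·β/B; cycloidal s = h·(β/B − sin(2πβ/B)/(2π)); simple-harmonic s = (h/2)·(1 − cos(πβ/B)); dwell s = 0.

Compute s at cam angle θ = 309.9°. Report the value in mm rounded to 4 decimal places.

seg 1 [0°–202.3°] cycloidal, h=25: full span → s += 25 → s = 25.0000
seg 2 [202.3°–231.8°] dwell: s stays 25.0000
seg 3 [231.8°–360°] cycloidal, h=29: θ=309.9° here. β=78.1, B=128.2. 29·(0.6092 − sin(2π·0.6092)/(2π)) = 20.5911 → s = 45.5911

45.5911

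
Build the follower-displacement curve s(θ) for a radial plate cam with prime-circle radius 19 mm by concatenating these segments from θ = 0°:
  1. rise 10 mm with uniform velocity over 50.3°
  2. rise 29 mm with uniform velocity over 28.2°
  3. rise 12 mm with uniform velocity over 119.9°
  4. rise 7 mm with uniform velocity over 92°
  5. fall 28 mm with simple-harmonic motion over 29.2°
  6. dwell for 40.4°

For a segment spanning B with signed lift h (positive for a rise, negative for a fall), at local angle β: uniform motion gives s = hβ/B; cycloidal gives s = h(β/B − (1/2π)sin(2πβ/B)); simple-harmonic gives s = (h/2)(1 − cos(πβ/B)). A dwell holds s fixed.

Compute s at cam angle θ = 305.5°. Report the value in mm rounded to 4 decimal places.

seg 1 [0°–50.3°] uniform, h=10: full span → s += 10 → s = 10.0000
seg 2 [50.3°–78.5°] uniform, h=29: full span → s += 29 → s = 39.0000
seg 3 [78.5°–198.4°] uniform, h=12: full span → s += 12 → s = 51.0000
seg 4 [198.4°–290.4°] uniform, h=7: full span → s += 7 → s = 58.0000
seg 5 [290.4°–319.6°] simple-harmonic, h=-28: θ=305.5° here. β=15.1, B=29.2. -28/2·(1 − cos(π·0.5171)) = -14.7528 → s = 43.2472

43.2472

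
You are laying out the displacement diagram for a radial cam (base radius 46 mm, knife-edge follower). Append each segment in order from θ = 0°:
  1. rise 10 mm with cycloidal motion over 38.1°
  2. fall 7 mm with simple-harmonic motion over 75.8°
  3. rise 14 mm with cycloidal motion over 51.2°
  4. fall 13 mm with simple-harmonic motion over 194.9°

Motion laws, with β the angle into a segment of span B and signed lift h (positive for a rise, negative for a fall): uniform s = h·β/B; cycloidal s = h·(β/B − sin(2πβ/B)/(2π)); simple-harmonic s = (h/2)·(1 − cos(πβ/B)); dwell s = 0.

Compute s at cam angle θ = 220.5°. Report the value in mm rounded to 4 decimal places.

seg 1 [0°–38.1°] cycloidal, h=10: full span → s += 10 → s = 10.0000
seg 2 [38.1°–113.9°] simple-harmonic, h=-7: full span → s += -7 → s = 3.0000
seg 3 [113.9°–165.1°] cycloidal, h=14: full span → s += 14 → s = 17.0000
seg 4 [165.1°–360°] simple-harmonic, h=-13: θ=220.5° here. β=55.4, B=194.9. -13/2·(1 − cos(π·0.2842)) = -2.4240 → s = 14.5760

14.5760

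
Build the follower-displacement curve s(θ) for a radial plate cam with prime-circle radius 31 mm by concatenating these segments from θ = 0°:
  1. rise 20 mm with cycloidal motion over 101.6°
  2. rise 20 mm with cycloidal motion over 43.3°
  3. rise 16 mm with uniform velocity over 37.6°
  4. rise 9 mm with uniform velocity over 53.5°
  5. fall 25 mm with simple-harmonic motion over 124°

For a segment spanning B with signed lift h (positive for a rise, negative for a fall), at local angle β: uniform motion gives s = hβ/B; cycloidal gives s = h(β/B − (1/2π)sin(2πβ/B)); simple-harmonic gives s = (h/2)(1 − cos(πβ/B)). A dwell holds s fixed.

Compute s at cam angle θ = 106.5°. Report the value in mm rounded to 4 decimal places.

seg 1 [0°–101.6°] cycloidal, h=20: full span → s += 20 → s = 20.0000
seg 2 [101.6°–144.9°] cycloidal, h=20: θ=106.5° here. β=4.9, B=43.3. 20·(0.1132 − sin(2π·0.1132)/(2π)) = 0.1859 → s = 20.1859

20.1859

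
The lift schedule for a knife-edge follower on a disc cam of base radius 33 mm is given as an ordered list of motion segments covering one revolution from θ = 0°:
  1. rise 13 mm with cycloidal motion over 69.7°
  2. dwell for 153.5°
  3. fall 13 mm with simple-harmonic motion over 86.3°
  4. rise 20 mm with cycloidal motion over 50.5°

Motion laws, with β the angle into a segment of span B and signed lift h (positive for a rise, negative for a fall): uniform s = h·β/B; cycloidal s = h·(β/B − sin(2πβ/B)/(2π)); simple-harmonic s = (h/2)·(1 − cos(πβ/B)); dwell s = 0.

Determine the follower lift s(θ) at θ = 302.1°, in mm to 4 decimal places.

seg 1 [0°–69.7°] cycloidal, h=13: full span → s += 13 → s = 13.0000
seg 2 [69.7°–223.2°] dwell: s stays 13.0000
seg 3 [223.2°–309.5°] simple-harmonic, h=-13: θ=302.1° here. β=78.9, B=86.3. -13/2·(1 − cos(π·0.9143)) = -12.7656 → s = 0.2344

0.2344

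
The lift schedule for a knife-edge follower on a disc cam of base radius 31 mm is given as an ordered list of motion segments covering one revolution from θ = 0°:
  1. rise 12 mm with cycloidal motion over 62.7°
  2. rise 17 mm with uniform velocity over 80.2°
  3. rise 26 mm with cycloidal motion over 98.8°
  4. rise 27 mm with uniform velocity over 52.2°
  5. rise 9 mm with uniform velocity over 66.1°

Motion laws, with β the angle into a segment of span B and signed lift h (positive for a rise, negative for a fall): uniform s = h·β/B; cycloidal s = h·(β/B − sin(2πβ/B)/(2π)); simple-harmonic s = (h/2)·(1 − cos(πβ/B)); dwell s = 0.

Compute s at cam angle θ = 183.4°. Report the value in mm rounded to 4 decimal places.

seg 1 [0°–62.7°] cycloidal, h=12: full span → s += 12 → s = 12.0000
seg 2 [62.7°–142.9°] uniform, h=17: full span → s += 17 → s = 29.0000
seg 3 [142.9°–241.7°] cycloidal, h=26: θ=183.4° here. β=40.5, B=98.8. 26·(0.4099 − sin(2π·0.4099)/(2π)) = 8.4389 → s = 37.4389

37.4389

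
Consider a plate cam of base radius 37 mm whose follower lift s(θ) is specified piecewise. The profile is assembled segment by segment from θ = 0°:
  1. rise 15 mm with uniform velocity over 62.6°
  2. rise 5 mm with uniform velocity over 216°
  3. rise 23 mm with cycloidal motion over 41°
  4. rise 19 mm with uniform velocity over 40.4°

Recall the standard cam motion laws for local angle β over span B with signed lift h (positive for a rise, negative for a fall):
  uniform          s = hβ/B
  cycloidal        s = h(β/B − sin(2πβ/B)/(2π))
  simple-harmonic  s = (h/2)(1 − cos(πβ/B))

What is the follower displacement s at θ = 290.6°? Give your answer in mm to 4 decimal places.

seg 1 [0°–62.6°] uniform, h=15: full span → s += 15 → s = 15.0000
seg 2 [62.6°–278.6°] uniform, h=5: full span → s += 5 → s = 20.0000
seg 3 [278.6°–319.6°] cycloidal, h=23: θ=290.6° here. β=12, B=41. 23·(0.2927 − sin(2π·0.2927)/(2π)) = 3.2020 → s = 23.2020

23.2020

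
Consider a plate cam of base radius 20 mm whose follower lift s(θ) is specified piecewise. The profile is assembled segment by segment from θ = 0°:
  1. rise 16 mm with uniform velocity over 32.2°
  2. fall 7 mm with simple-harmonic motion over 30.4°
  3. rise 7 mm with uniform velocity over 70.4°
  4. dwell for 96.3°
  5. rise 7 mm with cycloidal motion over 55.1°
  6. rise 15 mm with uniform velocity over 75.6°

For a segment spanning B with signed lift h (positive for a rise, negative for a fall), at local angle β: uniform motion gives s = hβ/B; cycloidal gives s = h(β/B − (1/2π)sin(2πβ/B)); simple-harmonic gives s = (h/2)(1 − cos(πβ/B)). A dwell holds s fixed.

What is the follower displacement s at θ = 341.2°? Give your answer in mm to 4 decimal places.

seg 1 [0°–32.2°] uniform, h=16: full span → s += 16 → s = 16.0000
seg 2 [32.2°–62.6°] simple-harmonic, h=-7: full span → s += -7 → s = 9.0000
seg 3 [62.6°–133°] uniform, h=7: full span → s += 7 → s = 16.0000
seg 4 [133°–229.3°] dwell: s stays 16.0000
seg 5 [229.3°–284.4°] cycloidal, h=7: full span → s += 7 → s = 23.0000
seg 6 [284.4°–360°] uniform, h=15: θ=341.2° here. β=56.8, B=75.6. 15·56.8/75.6 = 11.2698 → s = 34.2698

34.2698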